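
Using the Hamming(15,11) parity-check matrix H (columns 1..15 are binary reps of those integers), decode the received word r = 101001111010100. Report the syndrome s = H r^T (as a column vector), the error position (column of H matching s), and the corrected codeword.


s = (0, 1, 0, 0)^T, error position = 4, corrected codeword c = 101101111010100

Compute s = H r^T mod 2 one row at a time:
  s_1 = 1 + 1 + 0 + 1 + 0 + 1 + 0 + 0 = 4 ≡ 0 (mod 2).
  s_2 = 0 + 0 + 1 + 1 + 0 + 1 + 0 + 0 = 3 ≡ 1 (mod 2).
  s_3 = 0 + 1 + 1 + 1 + 0 + 1 + 0 + 0 = 4 ≡ 0 (mod 2).
  s_4 = 1 + 1 + 0 + 1 + 1 + 1 + 1 + 0 = 6 ≡ 0 (mod 2).
s = (0, 1, 0, 0)^T — this equals column 4 of H (binary 0100), so error is at position 4.
Correct: flip bit 4 of r = 101001111010100 to get c = 101101111010100.


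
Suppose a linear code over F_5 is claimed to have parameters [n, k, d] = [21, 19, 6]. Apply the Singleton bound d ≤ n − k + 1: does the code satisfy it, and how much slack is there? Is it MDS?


Singleton RHS = n − k + 1 = 3, slack = -3, bound violated (no such code; not MDS).

Singleton bound: d ≤ n − k + 1.
Here n = 21, k = 19, so n − k + 1 = 3.
Given d = 6, check d ≤ 3: NO.
Slack = (n − k + 1) − d = -3.
The slack is negative: d = 6 exceeds n − k + 1 = 3 by 3, so the Singleton bound is violated and no linear [21, 19, 6]_5 code can exist. In particular it is not MDS (MDS requires d = n − k + 1 exactly).
Description: the claimed parameters are [21, 19, 6]_5; such a code would be impossible (violates the Singleton bound).


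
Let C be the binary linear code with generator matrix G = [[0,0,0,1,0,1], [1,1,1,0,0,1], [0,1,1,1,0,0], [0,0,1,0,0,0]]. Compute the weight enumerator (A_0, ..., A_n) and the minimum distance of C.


Weight distribution: A_0 = 1, A_1 = 2, A_2 = 4, A_3 = 6, A_4 = 3. Minimum distance d = 1.

Enumerate all 2^4 = 16 messages m ∈ F_2^4.
For each, compute codeword c = mG in F_2^6, then tally its weight.
  m = 0000 → c = 000000, weight = 0.
  m = 1000 → c = 000101, weight = 2.
  m = 0100 → c = 111001, weight = 4.
  m = 1100 → c = 111100, weight = 4.
  m = 0010 → c = 011100, weight = 3.
  m = 1010 → c = 011001, weight = 3.
  m = 0110 → c = 100101, weight = 3.
  m = 1110 → c = 100000, weight = 1.
  m = 0001 → c = 001000, weight = 1.
  m = 1001 → c = 001101, weight = 3.
  m = 0101 → c = 110001, weight = 3.
  m = 1101 → c = 110100, weight = 3.
  m = 0011 → c = 010100, weight = 2.
  m = 1011 → c = 010001, weight = 2.
  m = 0111 → c = 101101, weight = 4.
  m = 1111 → c = 101000, weight = 2.
Tally weights:
  weight 0: 1 codewords.
  weight 1: 2 codewords.
  weight 2: 4 codewords.
  weight 3: 6 codewords.
  weight 4: 3 codewords.
Minimum distance d = smallest w > 0 with A_w > 0 = 1.
Sanity: Σ A_w = 16 = 2^4 = 16 ✓.


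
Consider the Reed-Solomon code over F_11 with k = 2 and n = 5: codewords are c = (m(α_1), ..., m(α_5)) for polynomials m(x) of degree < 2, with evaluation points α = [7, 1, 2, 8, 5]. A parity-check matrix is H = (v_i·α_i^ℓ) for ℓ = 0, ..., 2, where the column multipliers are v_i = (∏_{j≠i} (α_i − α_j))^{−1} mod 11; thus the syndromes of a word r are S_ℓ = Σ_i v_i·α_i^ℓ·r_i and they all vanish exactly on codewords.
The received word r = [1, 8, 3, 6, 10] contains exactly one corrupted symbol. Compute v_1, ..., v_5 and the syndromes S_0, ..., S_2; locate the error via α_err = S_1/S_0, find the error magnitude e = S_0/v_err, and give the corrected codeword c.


S = (2, 3, 10), error at position 1, error magnitude e = 1, c = [0, 8, 3, 6, 10].

Step 1: column multipliers v_i = (∏_{j≠i}(α_i − α_j))^{−1} mod 11.
  i = 1 (α = 7): (7−1)(7−2)(7−8)(7−5) = 6·5·(−1)·2 = −60 ≡ 6, so v_1 = 6^{−1} = 2 (mod 11).
  i = 2 (α = 1): (1−7)(1−2)(1−8)(1−5) = (−6)·(−1)·(−7)·(−4) = 168 ≡ 3, so v_2 = 3^{−1} = 4 (mod 11).
  i = 3 (α = 2): (2−7)(2−1)(2−8)(2−5) = (−5)·1·(−6)·(−3) = −90 ≡ 9, so v_3 = 9^{−1} = 5 (mod 11).
  i = 4 (α = 8): (8−7)(8−1)(8−2)(8−5) = 1·7·6·3 = 126 ≡ 5, so v_4 = 5^{−1} = 9 (mod 11).
  i = 5 (α = 5): (5−7)(5−1)(5−2)(5−8) = (−2)·4·3·(−3) = 72 ≡ 6, so v_5 = 6^{−1} = 2 (mod 11).
  v = [2, 4, 5, 9, 2].
Step 2: syndromes of r = [1, 8, 3, 6, 10] (all sums mod 11).
  S_0 = Σ v_i r_i = 2·1 + 4·8 + 5·3 + 9·6 + 2·10 = 123 ≡ 2.
  S_1 = Σ v_i α_i r_i = 2·7·1 + 4·1·8 + 5·2·3 + 9·8·6 + 2·5·10 = 608 ≡ 3.
  α_i^2 mod 11 = [5, 1, 4, 9, 3].
  S_2 = Σ v_i α_i^2 r_i = 2·5·1 + 4·1·8 + 5·4·3 + 9·9·6 + 2·3·10 = 648 ≡ 10.
  S = (2, 3, 10) ≠ 0, so r is not a codeword (an error is present).
Step 3: locate the error. For a single error e at position i, S_ℓ = v_i·e·α_i^ℓ, so α_err = S_1/S_0.
  S_0^{−1} = 2^{−1} = 6 (mod 11), so α_err = 3·6 = 18 ≡ 7 = α_1. Error position i = 1.
  Consistency check: S_2/S_1 = 10·4 = 40 ≡ 7 = α_err ✓ (single-error assumption holds).
Step 4: error magnitude e = S_0/v_1 = S_0·∏_{j≠1}(α_1 − α_j) = 2·6 = 12 ≡ 1 (mod 11).
Step 5: correct position 1: c_1 = r_1 − e = 1 − 1 ≡ 0 (mod 11). Hence c = [0, 8, 3, 6, 10].
  Check: interpolating c through the α_i gives m(x) = 2 + 6·x (degree < 2) with m(α_i) = c_i for every i, so c is indeed a codeword.


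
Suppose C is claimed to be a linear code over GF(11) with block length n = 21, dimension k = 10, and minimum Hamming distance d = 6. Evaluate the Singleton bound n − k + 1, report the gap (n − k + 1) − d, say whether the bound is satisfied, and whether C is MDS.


Singleton RHS = n − k + 1 = 12, slack = 6, bound satisfied, not MDS.

Singleton bound: d ≤ n − k + 1.
Here n = 21, k = 10, so n − k + 1 = 12.
Given d = 6, check d ≤ 12: YES.
Slack = (n − k + 1) − d = 6.
The code is NOT MDS (slack = 6 > 0).
Description: the claimed parameters are [21, 10, 6]_11; such a code would be non-MDS.


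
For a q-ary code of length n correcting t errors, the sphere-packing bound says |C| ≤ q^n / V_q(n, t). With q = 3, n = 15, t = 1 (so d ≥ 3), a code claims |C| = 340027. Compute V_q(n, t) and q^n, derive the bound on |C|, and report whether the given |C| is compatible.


V_q(n, t) = 31, q^n = 14348907, Hamming bound = 462867, |C| = 340027 ≤ bound (satisfied).

Step 1: Compute V_q(n, t) = Σ_{j=0}^1 C(n, j) (q−1)^j.
  j = 0: C(15,0)·(2)^0 = 1·1 = 1.
  j = 1: C(15,1)·(2)^1 = 15·2 = 30.
  V_q(n, t) = 1 + 30 = 31.
Step 2: q^n = 3^15 = 14348907.
Step 3: Hamming bound ⌊q^n / V_q(n,t)⌋ = ⌊14348907/31⌋ = 462867.
Step 4: Compare |C| = 340027 to 462867: satisfied.
The claimed |C| lies below the Hamming bound.


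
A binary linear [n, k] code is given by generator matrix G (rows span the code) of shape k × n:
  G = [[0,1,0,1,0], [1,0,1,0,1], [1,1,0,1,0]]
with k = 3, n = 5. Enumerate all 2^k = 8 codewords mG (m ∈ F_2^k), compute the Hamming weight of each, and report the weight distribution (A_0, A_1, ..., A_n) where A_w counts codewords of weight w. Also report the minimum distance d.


Weight distribution: A_0 = 1, A_1 = 1, A_2 = 2, A_3 = 2, A_4 = 1, A_5 = 1. Minimum distance d = 1.

Enumerate all 2^3 = 8 messages m ∈ F_2^3.
For each, compute codeword c = mG in F_2^5, then tally its weight.
  m = 000 → c = 00000, weight = 0.
  m = 100 → c = 01010, weight = 2.
  m = 010 → c = 10101, weight = 3.
  m = 110 → c = 11111, weight = 5.
  m = 001 → c = 11010, weight = 3.
  m = 101 → c = 10000, weight = 1.
  m = 011 → c = 01111, weight = 4.
  m = 111 → c = 00101, weight = 2.
Tally weights:
  weight 0: 1 codewords.
  weight 1: 1 codewords.
  weight 2: 2 codewords.
  weight 3: 2 codewords.
  weight 4: 1 codewords.
  weight 5: 1 codewords.
Minimum distance d = smallest w > 0 with A_w > 0 = 1.
Sanity: Σ A_w = 8 = 2^3 = 8 ✓.


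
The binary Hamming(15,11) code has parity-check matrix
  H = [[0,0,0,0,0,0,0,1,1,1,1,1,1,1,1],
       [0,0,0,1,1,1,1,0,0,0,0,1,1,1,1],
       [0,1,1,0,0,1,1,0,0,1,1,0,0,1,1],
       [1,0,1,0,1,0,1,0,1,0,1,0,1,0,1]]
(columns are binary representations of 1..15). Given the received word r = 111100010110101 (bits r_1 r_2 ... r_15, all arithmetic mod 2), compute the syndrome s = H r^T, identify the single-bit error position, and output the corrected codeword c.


s = (1, 1, 1, 1)^T, error position = 15, corrected codeword c = 111100010110100

Compute s = H r^T mod 2 one row at a time:
  s_1 = 1 + 0 + 1 + 1 + 0 + 1 + 0 + 1 = 5 ≡ 1 (mod 2).
  s_2 = 1 + 0 + 0 + 0 + 0 + 1 + 0 + 1 = 3 ≡ 1 (mod 2).
  s_3 = 1 + 1 + 0 + 0 + 1 + 1 + 0 + 1 = 5 ≡ 1 (mod 2).
  s_4 = 1 + 1 + 0 + 0 + 0 + 1 + 1 + 1 = 5 ≡ 1 (mod 2).
s = (1, 1, 1, 1)^T — this equals column 15 of H (binary 1111), so error is at position 15.
Correct: flip bit 15 of r = 111100010110101 to get c = 111100010110100.


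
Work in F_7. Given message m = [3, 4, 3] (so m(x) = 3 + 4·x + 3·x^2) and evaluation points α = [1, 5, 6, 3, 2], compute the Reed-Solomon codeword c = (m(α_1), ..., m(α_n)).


c = [3, 0, 2, 0, 2]

Message polynomial: m(x) = 3 + 4·x + 3·x^2 (mod 7).
For each evaluation point α_i, compute m(α_i) mod 7:
  α_1 = 1: Horner steps 3 → 0 → 3, so m(1) = 3.
  α_2 = 5: Horner steps 3 → 5 → 0, so m(5) = 0.
  α_3 = 6: Horner steps 3 → 1 → 2, so m(6) = 2.
  α_4 = 3: Horner steps 3 → 6 → 0, so m(3) = 0.
  α_5 = 2: Horner steps 3 → 3 → 2, so m(2) = 2.
Codeword c = [3, 0, 2, 0, 2] ∈ F_7^5.


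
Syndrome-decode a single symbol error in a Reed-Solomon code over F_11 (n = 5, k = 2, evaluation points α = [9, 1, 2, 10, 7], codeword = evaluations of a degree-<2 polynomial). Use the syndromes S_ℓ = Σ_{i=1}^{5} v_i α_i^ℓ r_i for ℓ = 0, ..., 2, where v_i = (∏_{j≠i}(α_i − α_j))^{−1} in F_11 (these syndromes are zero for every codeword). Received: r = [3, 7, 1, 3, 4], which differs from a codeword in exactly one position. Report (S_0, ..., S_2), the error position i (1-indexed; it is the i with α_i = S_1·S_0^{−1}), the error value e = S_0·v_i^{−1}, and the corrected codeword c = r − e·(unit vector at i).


S = (4, 7, 4), error at position 4, error magnitude e = 6, c = [3, 7, 1, 8, 4].

Step 1: column multipliers v_i = (∏_{j≠i}(α_i − α_j))^{−1} mod 11.
  i = 1 (α = 9): (9−1)(9−2)(9−10)(9−7) = 8·7·(−1)·2 = −112 ≡ 9, so v_1 = 9^{−1} = 5 (mod 11).
  i = 2 (α = 1): (1−9)(1−2)(1−10)(1−7) = (−8)·(−1)·(−9)·(−6) = 432 ≡ 3, so v_2 = 3^{−1} = 4 (mod 11).
  i = 3 (α = 2): (2−9)(2−1)(2−10)(2−7) = (−7)·1·(−8)·(−5) = −280 ≡ 6, so v_3 = 6^{−1} = 2 (mod 11).
  i = 4 (α = 10): (10−9)(10−1)(10−2)(10−7) = 1·9·8·3 = 216 ≡ 7, so v_4 = 7^{−1} = 8 (mod 11).
  i = 5 (α = 7): (7−9)(7−1)(7−2)(7−10) = (−2)·6·5·(−3) = 180 ≡ 4, so v_5 = 4^{−1} = 3 (mod 11).
  v = [5, 4, 2, 8, 3].
Step 2: syndromes of r = [3, 7, 1, 3, 4] (all sums mod 11).
  S_0 = Σ v_i r_i = 5·3 + 4·7 + 2·1 + 8·3 + 3·4 = 81 ≡ 4.
  S_1 = Σ v_i α_i r_i = 5·9·3 + 4·1·7 + 2·2·1 + 8·10·3 + 3·7·4 = 491 ≡ 7.
  α_i^2 mod 11 = [4, 1, 4, 1, 5].
  S_2 = Σ v_i α_i^2 r_i = 5·4·3 + 4·1·7 + 2·4·1 + 8·1·3 + 3·5·4 = 180 ≡ 4.
  S = (4, 7, 4) ≠ 0, so r is not a codeword (an error is present).
Step 3: locate the error. For a single error e at position i, S_ℓ = v_i·e·α_i^ℓ, so α_err = S_1/S_0.
  S_0^{−1} = 4^{−1} = 3 (mod 11), so α_err = 7·3 = 21 ≡ 10 = α_4. Error position i = 4.
  Consistency check: S_2/S_1 = 4·8 = 32 ≡ 10 = α_err ✓ (single-error assumption holds).
Step 4: error magnitude e = S_0/v_4 = S_0·∏_{j≠4}(α_4 − α_j) = 4·7 = 28 ≡ 6 (mod 11).
Step 5: correct position 4: c_4 = r_4 − e = 3 − 6 ≡ 8 (mod 11). Hence c = [3, 7, 1, 8, 4].
  Check: interpolating c through the α_i gives m(x) = 2 + 5·x (degree < 2) with m(α_i) = c_i for every i, so c is indeed a codeword.


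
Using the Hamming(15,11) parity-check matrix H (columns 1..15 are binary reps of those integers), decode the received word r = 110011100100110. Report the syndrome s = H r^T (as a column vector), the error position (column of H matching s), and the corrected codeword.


s = (1, 1, 1, 0)^T, error position = 14, corrected codeword c = 110011100100100

Compute s = H r^T mod 2 one row at a time:
  s_1 = 0 + 0 + 1 + 0 + 0 + 1 + 1 + 0 = 3 ≡ 1 (mod 2).
  s_2 = 0 + 1 + 1 + 1 + 0 + 1 + 1 + 0 = 5 ≡ 1 (mod 2).
  s_3 = 1 + 0 + 1 + 1 + 1 + 0 + 1 + 0 = 5 ≡ 1 (mod 2).
  s_4 = 1 + 0 + 1 + 1 + 0 + 0 + 1 + 0 = 4 ≡ 0 (mod 2).
s = (1, 1, 1, 0)^T — this equals column 14 of H (binary 1110), so error is at position 14.
Correct: flip bit 14 of r = 110011100100110 to get c = 110011100100100.


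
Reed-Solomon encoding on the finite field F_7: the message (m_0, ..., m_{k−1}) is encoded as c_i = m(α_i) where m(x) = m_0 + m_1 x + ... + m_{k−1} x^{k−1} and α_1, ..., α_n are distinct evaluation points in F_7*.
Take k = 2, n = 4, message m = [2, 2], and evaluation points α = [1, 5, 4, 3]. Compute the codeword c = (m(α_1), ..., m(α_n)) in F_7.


c = [4, 5, 3, 1]

Message polynomial: m(x) = 2 + 2·x (mod 7).
For each evaluation point α_i, compute m(α_i) mod 7:
  α_1 = 1: Horner steps 2 → 4, so m(1) = 4.
  α_2 = 5: Horner steps 2 → 5, so m(5) = 5.
  α_3 = 4: Horner steps 2 → 3, so m(4) = 3.
  α_4 = 3: Horner steps 2 → 1, so m(3) = 1.
Codeword c = [4, 5, 3, 1] ∈ F_7^4.


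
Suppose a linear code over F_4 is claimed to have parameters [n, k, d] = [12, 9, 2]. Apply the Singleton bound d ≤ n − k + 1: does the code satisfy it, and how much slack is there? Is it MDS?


Singleton RHS = n − k + 1 = 4, slack = 2, bound satisfied, not MDS.

Singleton bound: d ≤ n − k + 1.
Here n = 12, k = 9, so n − k + 1 = 4.
Given d = 2, check d ≤ 4: YES.
Slack = (n − k + 1) − d = 2.
The code is NOT MDS (slack = 2 > 0).
Description: the claimed parameters are [12, 9, 2]_4; such a code would be non-MDS.


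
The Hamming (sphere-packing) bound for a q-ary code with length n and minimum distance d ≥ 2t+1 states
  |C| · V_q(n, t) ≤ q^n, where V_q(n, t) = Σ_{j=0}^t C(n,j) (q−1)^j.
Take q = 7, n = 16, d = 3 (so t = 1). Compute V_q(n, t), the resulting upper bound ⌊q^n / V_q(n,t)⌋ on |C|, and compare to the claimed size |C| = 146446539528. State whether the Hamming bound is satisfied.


V_q(n, t) = 97, q^n = 33232930569601, Hamming bound = 342607531645, |C| = 146446539528 ≤ bound (satisfied).

Step 1: Compute V_q(n, t) = Σ_{j=0}^1 C(n, j) (q−1)^j.
  j = 0: C(16,0)·(6)^0 = 1·1 = 1.
  j = 1: C(16,1)·(6)^1 = 16·6 = 96.
  V_q(n, t) = 1 + 96 = 97.
Step 2: q^n = 7^16 = 33232930569601.
Step 3: Hamming bound ⌊q^n / V_q(n,t)⌋ = ⌊33232930569601/97⌋ = 342607531645.
Step 4: Compare |C| = 146446539528 to 342607531645: satisfied.
The claimed |C| lies below the Hamming bound.


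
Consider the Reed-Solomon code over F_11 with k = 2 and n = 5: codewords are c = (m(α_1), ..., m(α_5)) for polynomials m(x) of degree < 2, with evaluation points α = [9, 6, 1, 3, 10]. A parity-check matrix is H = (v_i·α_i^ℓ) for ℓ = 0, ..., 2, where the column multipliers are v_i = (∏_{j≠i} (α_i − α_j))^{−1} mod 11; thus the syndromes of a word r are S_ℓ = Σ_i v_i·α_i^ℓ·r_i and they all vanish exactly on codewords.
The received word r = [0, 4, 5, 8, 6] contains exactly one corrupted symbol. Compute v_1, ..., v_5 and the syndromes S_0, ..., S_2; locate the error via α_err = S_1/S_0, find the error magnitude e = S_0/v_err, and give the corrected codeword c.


S = (4, 4, 4), error at position 3, error magnitude e = 9, c = [0, 4, 7, 8, 6].

Step 1: column multipliers v_i = (∏_{j≠i}(α_i − α_j))^{−1} mod 11.
  i = 1 (α = 9): (9−6)(9−1)(9−3)(9−10) = 3·8·6·(−1) = −144 ≡ 10, so v_1 = 10^{−1} = 10 (mod 11).
  i = 2 (α = 6): (6−9)(6−1)(6−3)(6−10) = (−3)·5·3·(−4) = 180 ≡ 4, so v_2 = 4^{−1} = 3 (mod 11).
  i = 3 (α = 1): (1−9)(1−6)(1−3)(1−10) = (−8)·(−5)·(−2)·(−9) = 720 ≡ 5, so v_3 = 5^{−1} = 9 (mod 11).
  i = 4 (α = 3): (3−9)(3−6)(3−1)(3−10) = (−6)·(−3)·2·(−7) = −252 ≡ 1, so v_4 = 1^{−1} = 1 (mod 11).
  i = 5 (α = 10): (10−9)(10−6)(10−1)(10−3) = 1·4·9·7 = 252 ≡ 10, so v_5 = 10^{−1} = 10 (mod 11).
  v = [10, 3, 9, 1, 10].
Step 2: syndromes of r = [0, 4, 5, 8, 6] (all sums mod 11).
  S_0 = Σ v_i r_i = 10·0 + 3·4 + 9·5 + 1·8 + 10·6 = 125 ≡ 4.
  S_1 = Σ v_i α_i r_i = 10·9·0 + 3·6·4 + 9·1·5 + 1·3·8 + 10·10·6 = 741 ≡ 4.
  α_i^2 mod 11 = [4, 3, 1, 9, 1].
  S_2 = Σ v_i α_i^2 r_i = 10·4·0 + 3·3·4 + 9·1·5 + 1·9·8 + 10·1·6 = 213 ≡ 4.
  S = (4, 4, 4) ≠ 0, so r is not a codeword (an error is present).
Step 3: locate the error. For a single error e at position i, S_ℓ = v_i·e·α_i^ℓ, so α_err = S_1/S_0.
  S_0^{−1} = 4^{−1} = 3 (mod 11), so α_err = 4·3 = 12 ≡ 1 = α_3. Error position i = 3.
  Consistency check: S_2/S_1 = 4·3 = 12 ≡ 1 = α_err ✓ (single-error assumption holds).
Step 4: error magnitude e = S_0/v_3 = S_0·∏_{j≠3}(α_3 − α_j) = 4·5 = 20 ≡ 9 (mod 11).
Step 5: correct position 3: c_3 = r_3 − e = 5 − 9 ≡ 7 (mod 11). Hence c = [0, 4, 7, 8, 6].
  Check: interpolating c through the α_i gives m(x) = 1 + 6·x (degree < 2) with m(α_i) = c_i for every i, so c is indeed a codeword.


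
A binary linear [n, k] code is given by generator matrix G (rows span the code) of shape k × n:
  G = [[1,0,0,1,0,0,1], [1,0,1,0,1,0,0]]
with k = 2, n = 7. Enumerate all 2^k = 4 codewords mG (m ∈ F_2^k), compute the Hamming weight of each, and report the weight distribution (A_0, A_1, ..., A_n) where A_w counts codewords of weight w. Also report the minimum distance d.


Weight distribution: A_0 = 1, A_3 = 2, A_4 = 1. Minimum distance d = 3.

Enumerate all 2^2 = 4 messages m ∈ F_2^2.
For each, compute codeword c = mG in F_2^7, then tally its weight.
  m = 00 → c = 0000000, weight = 0.
  m = 10 → c = 1001001, weight = 3.
  m = 01 → c = 1010100, weight = 3.
  m = 11 → c = 0011101, weight = 4.
Tally weights:
  weight 0: 1 codewords.
  weight 3: 2 codewords.
  weight 4: 1 codewords.
Minimum distance d = smallest w > 0 with A_w > 0 = 3.
Sanity: Σ A_w = 4 = 2^2 = 4 ✓.


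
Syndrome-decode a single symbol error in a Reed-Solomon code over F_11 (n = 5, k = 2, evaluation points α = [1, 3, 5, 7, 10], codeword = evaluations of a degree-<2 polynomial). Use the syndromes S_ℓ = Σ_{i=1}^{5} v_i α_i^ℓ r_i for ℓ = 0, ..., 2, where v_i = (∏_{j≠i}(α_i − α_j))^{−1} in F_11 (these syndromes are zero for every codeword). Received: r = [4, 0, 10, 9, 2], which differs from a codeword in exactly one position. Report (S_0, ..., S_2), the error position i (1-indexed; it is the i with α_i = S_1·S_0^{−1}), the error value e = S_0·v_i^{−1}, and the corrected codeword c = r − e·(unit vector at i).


S = (1, 1, 1), error at position 1, error magnitude e = 3, c = [1, 0, 10, 9, 2].

Step 1: column multipliers v_i = (∏_{j≠i}(α_i − α_j))^{−1} mod 11.
  i = 1 (α = 1): (1−3)(1−5)(1−7)(1−10) = (−2)·(−4)·(−6)·(−9) = 432 ≡ 3, so v_1 = 3^{−1} = 4 (mod 11).
  i = 2 (α = 3): (3−1)(3−5)(3−7)(3−10) = 2·(−2)·(−4)·(−7) = −112 ≡ 9, so v_2 = 9^{−1} = 5 (mod 11).
  i = 3 (α = 5): (5−1)(5−3)(5−7)(5−10) = 4·2·(−2)·(−5) = 80 ≡ 3, so v_3 = 3^{−1} = 4 (mod 11).
  i = 4 (α = 7): (7−1)(7−3)(7−5)(7−10) = 6·4·2·(−3) = −144 ≡ 10, so v_4 = 10^{−1} = 10 (mod 11).
  i = 5 (α = 10): (10−1)(10−3)(10−5)(10−7) = 9·7·5·3 = 945 ≡ 10, so v_5 = 10^{−1} = 10 (mod 11).
  v = [4, 5, 4, 10, 10].
Step 2: syndromes of r = [4, 0, 10, 9, 2] (all sums mod 11).
  S_0 = Σ v_i r_i = 4·4 + 5·0 + 4·10 + 10·9 + 10·2 = 166 ≡ 1.
  S_1 = Σ v_i α_i r_i = 4·1·4 + 5·3·0 + 4·5·10 + 10·7·9 + 10·10·2 = 1046 ≡ 1.
  α_i^2 mod 11 = [1, 9, 3, 5, 1].
  S_2 = Σ v_i α_i^2 r_i = 4·1·4 + 5·9·0 + 4·3·10 + 10·5·9 + 10·1·2 = 606 ≡ 1.
  S = (1, 1, 1) ≠ 0, so r is not a codeword (an error is present).
Step 3: locate the error. For a single error e at position i, S_ℓ = v_i·e·α_i^ℓ, so α_err = S_1/S_0.
  S_0^{−1} = 1^{−1} = 1 (mod 11), so α_err = 1·1 = 1 ≡ 1 = α_1. Error position i = 1.
  Consistency check: S_2/S_1 = 1·1 = 1 ≡ 1 = α_err ✓ (single-error assumption holds).
Step 4: error magnitude e = S_0/v_1 = S_0·∏_{j≠1}(α_1 − α_j) = 1·3 = 3 ≡ 3 (mod 11).
Step 5: correct position 1: c_1 = r_1 − e = 4 − 3 ≡ 1 (mod 11). Hence c = [1, 0, 10, 9, 2].
  Check: interpolating c through the α_i gives m(x) = 7 + 5·x (degree < 2) with m(α_i) = c_i for every i, so c is indeed a codeword.


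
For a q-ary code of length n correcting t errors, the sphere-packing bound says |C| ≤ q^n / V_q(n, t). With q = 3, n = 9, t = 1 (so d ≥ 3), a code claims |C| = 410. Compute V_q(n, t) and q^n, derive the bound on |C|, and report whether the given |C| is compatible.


V_q(n, t) = 19, q^n = 19683, Hamming bound = 1035, |C| = 410 ≤ bound (satisfied).

Step 1: Compute V_q(n, t) = Σ_{j=0}^1 C(n, j) (q−1)^j.
  j = 0: C(9,0)·(2)^0 = 1·1 = 1.
  j = 1: C(9,1)·(2)^1 = 9·2 = 18.
  V_q(n, t) = 1 + 18 = 19.
Step 2: q^n = 3^9 = 19683.
Step 3: Hamming bound ⌊q^n / V_q(n,t)⌋ = ⌊19683/19⌋ = 1035.
Step 4: Compare |C| = 410 to 1035: satisfied.
The claimed |C| lies below the Hamming bound.


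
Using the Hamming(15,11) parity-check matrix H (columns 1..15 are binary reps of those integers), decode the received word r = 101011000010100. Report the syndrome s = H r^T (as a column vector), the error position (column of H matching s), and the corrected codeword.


s = (0, 1, 1, 1)^T, error position = 7, corrected codeword c = 101011100010100

Compute s = H r^T mod 2 one row at a time:
  s_1 = 0 + 0 + 0 + 1 + 0 + 1 + 0 + 0 = 2 ≡ 0 (mod 2).
  s_2 = 0 + 1 + 1 + 0 + 0 + 1 + 0 + 0 = 3 ≡ 1 (mod 2).
  s_3 = 0 + 1 + 1 + 0 + 0 + 1 + 0 + 0 = 3 ≡ 1 (mod 2).
  s_4 = 1 + 1 + 1 + 0 + 0 + 1 + 1 + 0 = 5 ≡ 1 (mod 2).
s = (0, 1, 1, 1)^T — this equals column 7 of H (binary 0111), so error is at position 7.
Correct: flip bit 7 of r = 101011000010100 to get c = 101011100010100.


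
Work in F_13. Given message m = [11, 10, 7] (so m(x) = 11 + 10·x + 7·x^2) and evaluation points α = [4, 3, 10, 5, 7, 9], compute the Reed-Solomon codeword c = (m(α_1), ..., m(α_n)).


c = [7, 0, 5, 2, 8, 5]

Message polynomial: m(x) = 11 + 10·x + 7·x^2 (mod 13).
For each evaluation point α_i, compute m(α_i) mod 13:
  α_1 = 4: Horner steps 7 → 12 → 7, so m(4) = 7.
  α_2 = 3: Horner steps 7 → 5 → 0, so m(3) = 0.
  α_3 = 10: Horner steps 7 → 2 → 5, so m(10) = 5.
  α_4 = 5: Horner steps 7 → 6 → 2, so m(5) = 2.
  α_5 = 7: Horner steps 7 → 7 → 8, so m(7) = 8.
  α_6 = 9: Horner steps 7 → 8 → 5, so m(9) = 5.
Codeword c = [7, 0, 5, 2, 8, 5] ∈ F_13^6.


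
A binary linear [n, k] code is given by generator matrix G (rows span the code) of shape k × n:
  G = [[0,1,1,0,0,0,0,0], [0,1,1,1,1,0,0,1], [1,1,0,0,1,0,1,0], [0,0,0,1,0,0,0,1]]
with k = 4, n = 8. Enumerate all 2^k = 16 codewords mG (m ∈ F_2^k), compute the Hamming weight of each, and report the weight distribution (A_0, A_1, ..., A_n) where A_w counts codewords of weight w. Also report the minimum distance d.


Weight distribution: A_0 = 1, A_1 = 1, A_2 = 2, A_3 = 4, A_4 = 3, A_5 = 3, A_6 = 2. Minimum distance d = 1.

Enumerate all 2^4 = 16 messages m ∈ F_2^4.
For each, compute codeword c = mG in F_2^8, then tally its weight.
  m = 0000 → c = 00000000, weight = 0.
  m = 1000 → c = 01100000, weight = 2.
  m = 0100 → c = 01111001, weight = 5.
  m = 1100 → c = 00011001, weight = 3.
  m = 0010 → c = 11001010, weight = 4.
  m = 1010 → c = 10101010, weight = 4.
  m = 0110 → c = 10110011, weight = 5.
  m = 1110 → c = 11010011, weight = 5.
  m = 0001 → c = 00010001, weight = 2.
  m = 1001 → c = 01110001, weight = 4.
  m = 0101 → c = 01101000, weight = 3.
  m = 1101 → c = 00001000, weight = 1.
  m = 0011 → c = 11011011, weight = 6.
  m = 1011 → c = 10111011, weight = 6.
  m = 0111 → c = 10100010, weight = 3.
  m = 1111 → c = 11000010, weight = 3.
Tally weights:
  weight 0: 1 codewords.
  weight 1: 1 codewords.
  weight 2: 2 codewords.
  weight 3: 4 codewords.
  weight 4: 3 codewords.
  weight 5: 3 codewords.
  weight 6: 2 codewords.
Minimum distance d = smallest w > 0 with A_w > 0 = 1.
Sanity: Σ A_w = 16 = 2^4 = 16 ✓.


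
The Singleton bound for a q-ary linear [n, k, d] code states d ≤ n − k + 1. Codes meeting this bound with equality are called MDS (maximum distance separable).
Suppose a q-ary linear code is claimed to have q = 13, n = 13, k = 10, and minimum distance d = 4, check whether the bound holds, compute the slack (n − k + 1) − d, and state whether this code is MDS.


Singleton RHS = n − k + 1 = 4, slack = 0, bound satisfied, MDS.

Singleton bound: d ≤ n − k + 1.
Here n = 13, k = 10, so n − k + 1 = 4.
Given d = 4, check d ≤ 4: YES.
Slack = (n − k + 1) − d = 0.
The code is MDS (slack = 0).
Description: the claimed parameters are [13, 10, 4]_13; such a code would be MDS (meets Singleton bound).


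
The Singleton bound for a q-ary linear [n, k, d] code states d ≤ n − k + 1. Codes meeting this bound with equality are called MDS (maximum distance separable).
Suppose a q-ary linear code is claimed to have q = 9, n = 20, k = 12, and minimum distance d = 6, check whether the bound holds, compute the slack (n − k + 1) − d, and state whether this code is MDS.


Singleton RHS = n − k + 1 = 9, slack = 3, bound satisfied, not MDS.

Singleton bound: d ≤ n − k + 1.
Here n = 20, k = 12, so n − k + 1 = 9.
Given d = 6, check d ≤ 9: YES.
Slack = (n − k + 1) − d = 3.
The code is NOT MDS (slack = 3 > 0).
Description: the claimed parameters are [20, 12, 6]_9; such a code would be non-MDS.


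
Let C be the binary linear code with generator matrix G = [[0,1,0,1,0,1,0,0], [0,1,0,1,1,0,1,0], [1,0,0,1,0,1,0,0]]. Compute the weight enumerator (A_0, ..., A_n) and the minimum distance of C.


Weight distribution: A_0 = 1, A_2 = 1, A_3 = 3, A_4 = 2, A_5 = 1. Minimum distance d = 2.

Enumerate all 2^3 = 8 messages m ∈ F_2^3.
For each, compute codeword c = mG in F_2^8, then tally its weight.
  m = 000 → c = 00000000, weight = 0.
  m = 100 → c = 01010100, weight = 3.
  m = 010 → c = 01011010, weight = 4.
  m = 110 → c = 00001110, weight = 3.
  m = 001 → c = 10010100, weight = 3.
  m = 101 → c = 11000000, weight = 2.
  m = 011 → c = 11001110, weight = 5.
  m = 111 → c = 10011010, weight = 4.
Tally weights:
  weight 0: 1 codewords.
  weight 2: 1 codewords.
  weight 3: 3 codewords.
  weight 4: 2 codewords.
  weight 5: 1 codewords.
Minimum distance d = smallest w > 0 with A_w > 0 = 2.
Sanity: Σ A_w = 8 = 2^3 = 8 ✓.


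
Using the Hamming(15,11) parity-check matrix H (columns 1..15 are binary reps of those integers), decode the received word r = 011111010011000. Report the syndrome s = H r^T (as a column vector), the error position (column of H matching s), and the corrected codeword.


s = (1, 0, 0, 1)^T, error position = 9, corrected codeword c = 011111011011000

Compute s = H r^T mod 2 one row at a time:
  s_1 = 1 + 0 + 0 + 1 + 1 + 0 + 0 + 0 = 3 ≡ 1 (mod 2).
  s_2 = 1 + 1 + 1 + 0 + 1 + 0 + 0 + 0 = 4 ≡ 0 (mod 2).
  s_3 = 1 + 1 + 1 + 0 + 0 + 1 + 0 + 0 = 4 ≡ 0 (mod 2).
  s_4 = 0 + 1 + 1 + 0 + 0 + 1 + 0 + 0 = 3 ≡ 1 (mod 2).
s = (1, 0, 0, 1)^T — this equals column 9 of H (binary 1001), so error is at position 9.
Correct: flip bit 9 of r = 011111010011000 to get c = 011111011011000.


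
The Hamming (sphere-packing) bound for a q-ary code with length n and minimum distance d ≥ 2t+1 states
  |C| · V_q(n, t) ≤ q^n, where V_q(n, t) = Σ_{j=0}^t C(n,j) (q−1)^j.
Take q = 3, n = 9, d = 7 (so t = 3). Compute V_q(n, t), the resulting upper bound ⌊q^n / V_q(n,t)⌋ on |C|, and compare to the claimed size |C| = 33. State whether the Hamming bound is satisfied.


V_q(n, t) = 835, q^n = 19683, Hamming bound = 23, |C| = 33 > bound (violated).

Step 1: Compute V_q(n, t) = Σ_{j=0}^3 C(n, j) (q−1)^j.
  j = 0: C(9,0)·(2)^0 = 1·1 = 1.
  j = 1: C(9,1)·(2)^1 = 9·2 = 18.
  j = 2: C(9,2)·(2)^2 = 36·4 = 144.
  j = 3: C(9,3)·(2)^3 = 84·8 = 672.
  V_q(n, t) = 1 + 18 + 144 + 672 = 835.
Step 2: q^n = 3^9 = 19683.
Step 3: Hamming bound ⌊q^n / V_q(n,t)⌋ = ⌊19683/835⌋ = 23.
Step 4: Compare |C| = 33 to 23: violated.
The claimed |C| lies above the Hamming bound, so no 3-ary code of length 9 with d ≥ 7 can have 33 codewords.


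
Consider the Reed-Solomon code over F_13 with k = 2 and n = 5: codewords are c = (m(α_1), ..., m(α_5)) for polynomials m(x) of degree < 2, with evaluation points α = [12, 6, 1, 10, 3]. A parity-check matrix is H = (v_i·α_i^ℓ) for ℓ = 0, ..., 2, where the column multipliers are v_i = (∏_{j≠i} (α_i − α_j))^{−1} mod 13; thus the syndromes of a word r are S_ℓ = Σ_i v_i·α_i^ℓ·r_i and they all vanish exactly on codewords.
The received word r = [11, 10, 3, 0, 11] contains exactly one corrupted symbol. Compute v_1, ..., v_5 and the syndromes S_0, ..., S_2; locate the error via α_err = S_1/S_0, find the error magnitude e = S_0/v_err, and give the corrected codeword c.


S = (11, 2, 11), error at position 1, error magnitude e = 3, c = [8, 10, 3, 0, 11].

Step 1: column multipliers v_i = (∏_{j≠i}(α_i − α_j))^{−1} mod 13.
  i = 1 (α = 12): (12−6)(12−1)(12−10)(12−3) = 6·11·2·9 = 1188 ≡ 5, so v_1 = 5^{−1} = 8 (mod 13).
  i = 2 (α = 6): (6−12)(6−1)(6−10)(6−3) = (−6)·5·(−4)·3 = 360 ≡ 9, so v_2 = 9^{−1} = 3 (mod 13).
  i = 3 (α = 1): (1−12)(1−6)(1−10)(1−3) = (−11)·(−5)·(−9)·(−2) = 990 ≡ 2, so v_3 = 2^{−1} = 7 (mod 13).
  i = 4 (α = 10): (10−12)(10−6)(10−1)(10−3) = (−2)·4·9·7 = −504 ≡ 3, so v_4 = 3^{−1} = 9 (mod 13).
  i = 5 (α = 3): (3−12)(3−6)(3−1)(3−10) = (−9)·(−3)·2·(−7) = −378 ≡ 12, so v_5 = 12^{−1} = 12 (mod 13).
  v = [8, 3, 7, 9, 12].
Step 2: syndromes of r = [11, 10, 3, 0, 11] (all sums mod 13).
  S_0 = Σ v_i r_i = 8·11 + 3·10 + 7·3 + 9·0 + 12·11 = 271 ≡ 11.
  S_1 = Σ v_i α_i r_i = 8·12·11 + 3·6·10 + 7·1·3 + 9·10·0 + 12·3·11 = 1653 ≡ 2.
  α_i^2 mod 13 = [1, 10, 1, 9, 9].
  S_2 = Σ v_i α_i^2 r_i = 8·1·11 + 3·10·10 + 7·1·3 + 9·9·0 + 12·9·11 = 1597 ≡ 11.
  S = (11, 2, 11) ≠ 0, so r is not a codeword (an error is present).
Step 3: locate the error. For a single error e at position i, S_ℓ = v_i·e·α_i^ℓ, so α_err = S_1/S_0.
  S_0^{−1} = 11^{−1} = 6 (mod 13), so α_err = 2·6 = 12 ≡ 12 = α_1. Error position i = 1.
  Consistency check: S_2/S_1 = 11·7 = 77 ≡ 12 = α_err ✓ (single-error assumption holds).
Step 4: error magnitude e = S_0/v_1 = S_0·∏_{j≠1}(α_1 − α_j) = 11·5 = 55 ≡ 3 (mod 13).
Step 5: correct position 1: c_1 = r_1 − e = 11 − 3 ≡ 8 (mod 13). Hence c = [8, 10, 3, 0, 11].
  Check: interpolating c through the α_i gives m(x) = 12 + 4·x (degree < 2) with m(α_i) = c_i for every i, so c is indeed a codeword.


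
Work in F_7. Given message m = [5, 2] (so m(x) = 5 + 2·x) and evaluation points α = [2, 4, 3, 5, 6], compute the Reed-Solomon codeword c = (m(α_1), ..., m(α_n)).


c = [2, 6, 4, 1, 3]

Message polynomial: m(x) = 5 + 2·x (mod 7).
For each evaluation point α_i, compute m(α_i) mod 7:
  α_1 = 2: Horner steps 2 → 2, so m(2) = 2.
  α_2 = 4: Horner steps 2 → 6, so m(4) = 6.
  α_3 = 3: Horner steps 2 → 4, so m(3) = 4.
  α_4 = 5: Horner steps 2 → 1, so m(5) = 1.
  α_5 = 6: Horner steps 2 → 3, so m(6) = 3.
Codeword c = [2, 6, 4, 1, 3] ∈ F_7^5.


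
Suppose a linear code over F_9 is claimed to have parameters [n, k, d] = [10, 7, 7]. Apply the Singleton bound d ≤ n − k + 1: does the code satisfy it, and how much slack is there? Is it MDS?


Singleton RHS = n − k + 1 = 4, slack = -3, bound violated (no such code; not MDS).

Singleton bound: d ≤ n − k + 1.
Here n = 10, k = 7, so n − k + 1 = 4.
Given d = 7, check d ≤ 4: NO.
Slack = (n − k + 1) − d = -3.
The slack is negative: d = 7 exceeds n − k + 1 = 4 by 3, so the Singleton bound is violated and no linear [10, 7, 7]_9 code can exist. In particular it is not MDS (MDS requires d = n − k + 1 exactly).
Description: the claimed parameters are [10, 7, 7]_9; such a code would be impossible (violates the Singleton bound).


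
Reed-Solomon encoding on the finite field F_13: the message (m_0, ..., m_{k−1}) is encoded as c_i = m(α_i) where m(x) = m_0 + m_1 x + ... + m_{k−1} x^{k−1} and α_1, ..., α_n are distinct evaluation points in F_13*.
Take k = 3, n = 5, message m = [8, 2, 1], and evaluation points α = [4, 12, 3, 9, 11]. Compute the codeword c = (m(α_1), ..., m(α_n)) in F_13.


c = [6, 7, 10, 3, 8]

Message polynomial: m(x) = 8 + 2·x + 1·x^2 (mod 13).
For each evaluation point α_i, compute m(α_i) mod 13:
  α_1 = 4: Horner steps 1 → 6 → 6, so m(4) = 6.
  α_2 = 12: Horner steps 1 → 1 → 7, so m(12) = 7.
  α_3 = 3: Horner steps 1 → 5 → 10, so m(3) = 10.
  α_4 = 9: Horner steps 1 → 11 → 3, so m(9) = 3.
  α_5 = 11: Horner steps 1 → 0 → 8, so m(11) = 8.
Codeword c = [6, 7, 10, 3, 8] ∈ F_13^5.


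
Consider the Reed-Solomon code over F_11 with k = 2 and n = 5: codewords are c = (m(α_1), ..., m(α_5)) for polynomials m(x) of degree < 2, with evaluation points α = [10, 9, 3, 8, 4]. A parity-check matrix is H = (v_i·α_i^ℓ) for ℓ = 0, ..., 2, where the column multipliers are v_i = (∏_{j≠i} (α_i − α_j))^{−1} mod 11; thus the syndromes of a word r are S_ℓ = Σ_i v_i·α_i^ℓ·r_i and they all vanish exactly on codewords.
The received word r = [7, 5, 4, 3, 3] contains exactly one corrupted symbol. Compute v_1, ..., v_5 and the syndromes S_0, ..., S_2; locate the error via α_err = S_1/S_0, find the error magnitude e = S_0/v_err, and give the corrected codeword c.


S = (8, 10, 7), error at position 5, error magnitude e = 8, c = [7, 5, 4, 3, 6].

Step 1: column multipliers v_i = (∏_{j≠i}(α_i − α_j))^{−1} mod 11.
  i = 1 (α = 10): (10−9)(10−3)(10−8)(10−4) = 1·7·2·6 = 84 ≡ 7, so v_1 = 7^{−1} = 8 (mod 11).
  i = 2 (α = 9): (9−10)(9−3)(9−8)(9−4) = (−1)·6·1·5 = −30 ≡ 3, so v_2 = 3^{−1} = 4 (mod 11).
  i = 3 (α = 3): (3−10)(3−9)(3−8)(3−4) = (−7)·(−6)·(−5)·(−1) = 210 ≡ 1, so v_3 = 1^{−1} = 1 (mod 11).
  i = 4 (α = 8): (8−10)(8−9)(8−3)(8−4) = (−2)·(−1)·5·4 = 40 ≡ 7, so v_4 = 7^{−1} = 8 (mod 11).
  i = 5 (α = 4): (4−10)(4−9)(4−3)(4−8) = (−6)·(−5)·1·(−4) = −120 ≡ 1, so v_5 = 1^{−1} = 1 (mod 11).
  v = [8, 4, 1, 8, 1].
Step 2: syndromes of r = [7, 5, 4, 3, 3] (all sums mod 11).
  S_0 = Σ v_i r_i = 8·7 + 4·5 + 1·4 + 8·3 + 1·3 = 107 ≡ 8.
  S_1 = Σ v_i α_i r_i = 8·10·7 + 4·9·5 + 1·3·4 + 8·8·3 + 1·4·3 = 956 ≡ 10.
  α_i^2 mod 11 = [1, 4, 9, 9, 5].
  S_2 = Σ v_i α_i^2 r_i = 8·1·7 + 4·4·5 + 1·9·4 + 8·9·3 + 1·5·3 = 403 ≡ 7.
  S = (8, 10, 7) ≠ 0, so r is not a codeword (an error is present).
Step 3: locate the error. For a single error e at position i, S_ℓ = v_i·e·α_i^ℓ, so α_err = S_1/S_0.
  S_0^{−1} = 8^{−1} = 7 (mod 11), so α_err = 10·7 = 70 ≡ 4 = α_5. Error position i = 5.
  Consistency check: S_2/S_1 = 7·10 = 70 ≡ 4 = α_err ✓ (single-error assumption holds).
Step 4: error magnitude e = S_0/v_5 = S_0·∏_{j≠5}(α_5 − α_j) = 8·1 = 8 ≡ 8 (mod 11).
Step 5: correct position 5: c_5 = r_5 − e = 3 − 8 ≡ 6 (mod 11). Hence c = [7, 5, 4, 3, 6].
  Check: interpolating c through the α_i gives m(x) = 9 + 2·x (degree < 2) with m(α_i) = c_i for every i, so c is indeed a codeword.


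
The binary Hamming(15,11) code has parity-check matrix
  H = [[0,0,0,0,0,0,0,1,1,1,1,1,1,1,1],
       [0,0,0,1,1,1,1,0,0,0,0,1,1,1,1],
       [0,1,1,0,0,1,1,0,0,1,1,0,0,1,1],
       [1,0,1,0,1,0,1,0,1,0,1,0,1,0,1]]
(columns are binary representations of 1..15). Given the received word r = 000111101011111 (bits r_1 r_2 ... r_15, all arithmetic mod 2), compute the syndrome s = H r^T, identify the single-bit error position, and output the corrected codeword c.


s = (0, 0, 1, 0)^T, error position = 2, corrected codeword c = 010111101011111

Compute s = H r^T mod 2 one row at a time:
  s_1 = 0 + 1 + 0 + 1 + 1 + 1 + 1 + 1 = 6 ≡ 0 (mod 2).
  s_2 = 1 + 1 + 1 + 1 + 1 + 1 + 1 + 1 = 8 ≡ 0 (mod 2).
  s_3 = 0 + 0 + 1 + 1 + 0 + 1 + 1 + 1 = 5 ≡ 1 (mod 2).
  s_4 = 0 + 0 + 1 + 1 + 1 + 1 + 1 + 1 = 6 ≡ 0 (mod 2).
s = (0, 0, 1, 0)^T — this equals column 2 of H (binary 0010), so error is at position 2.
Correct: flip bit 2 of r = 000111101011111 to get c = 010111101011111.


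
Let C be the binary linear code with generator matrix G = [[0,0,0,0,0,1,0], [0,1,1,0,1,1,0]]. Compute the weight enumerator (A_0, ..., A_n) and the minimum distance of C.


Weight distribution: A_0 = 1, A_1 = 1, A_3 = 1, A_4 = 1. Minimum distance d = 1.

Enumerate all 2^2 = 4 messages m ∈ F_2^2.
For each, compute codeword c = mG in F_2^7, then tally its weight.
  m = 00 → c = 0000000, weight = 0.
  m = 10 → c = 0000010, weight = 1.
  m = 01 → c = 0110110, weight = 4.
  m = 11 → c = 0110100, weight = 3.
Tally weights:
  weight 0: 1 codewords.
  weight 1: 1 codewords.
  weight 3: 1 codewords.
  weight 4: 1 codewords.
Minimum distance d = smallest w > 0 with A_w > 0 = 1.
Sanity: Σ A_w = 4 = 2^2 = 4 ✓.


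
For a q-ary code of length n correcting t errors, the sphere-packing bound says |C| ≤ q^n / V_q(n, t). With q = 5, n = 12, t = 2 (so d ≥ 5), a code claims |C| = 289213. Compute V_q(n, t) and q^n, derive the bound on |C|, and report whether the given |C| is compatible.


V_q(n, t) = 1105, q^n = 244140625, Hamming bound = 220941, |C| = 289213 > bound (violated).

Step 1: Compute V_q(n, t) = Σ_{j=0}^2 C(n, j) (q−1)^j.
  j = 0: C(12,0)·(4)^0 = 1·1 = 1.
  j = 1: C(12,1)·(4)^1 = 12·4 = 48.
  j = 2: C(12,2)·(4)^2 = 66·16 = 1056.
  V_q(n, t) = 1 + 48 + 1056 = 1105.
Step 2: q^n = 5^12 = 244140625.
Step 3: Hamming bound ⌊q^n / V_q(n,t)⌋ = ⌊244140625/1105⌋ = 220941.
Step 4: Compare |C| = 289213 to 220941: violated.
The claimed |C| lies above the Hamming bound, so no 5-ary code of length 12 with d ≥ 5 can have 289213 codewords.


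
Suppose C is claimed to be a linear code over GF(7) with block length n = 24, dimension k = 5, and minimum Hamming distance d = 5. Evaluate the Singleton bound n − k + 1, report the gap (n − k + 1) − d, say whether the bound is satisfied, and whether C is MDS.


Singleton RHS = n − k + 1 = 20, slack = 15, bound satisfied, not MDS.

Singleton bound: d ≤ n − k + 1.
Here n = 24, k = 5, so n − k + 1 = 20.
Given d = 5, check d ≤ 20: YES.
Slack = (n − k + 1) − d = 15.
The code is NOT MDS (slack = 15 > 0).
Description: the claimed parameters are [24, 5, 5]_7; such a code would be non-MDS.


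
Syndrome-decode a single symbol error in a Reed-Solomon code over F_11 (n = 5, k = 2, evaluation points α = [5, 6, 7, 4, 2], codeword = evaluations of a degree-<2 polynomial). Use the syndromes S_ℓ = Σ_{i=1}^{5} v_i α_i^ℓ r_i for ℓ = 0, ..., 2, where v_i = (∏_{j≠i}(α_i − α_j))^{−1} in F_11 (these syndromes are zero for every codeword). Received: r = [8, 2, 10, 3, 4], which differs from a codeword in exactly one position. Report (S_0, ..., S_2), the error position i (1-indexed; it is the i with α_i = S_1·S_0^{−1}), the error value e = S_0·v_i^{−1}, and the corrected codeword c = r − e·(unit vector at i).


S = (10, 4, 6), error at position 3, error magnitude e = 3, c = [8, 2, 7, 3, 4].

Step 1: column multipliers v_i = (∏_{j≠i}(α_i − α_j))^{−1} mod 11.
  i = 1 (α = 5): (5−6)(5−7)(5−4)(5−2) = (−1)·(−2)·1·3 = 6 ≡ 6, so v_1 = 6^{−1} = 2 (mod 11).
  i = 2 (α = 6): (6−5)(6−7)(6−4)(6−2) = 1·(−1)·2·4 = −8 ≡ 3, so v_2 = 3^{−1} = 4 (mod 11).
  i = 3 (α = 7): (7−5)(7−6)(7−4)(7−2) = 2·1·3·5 = 30 ≡ 8, so v_3 = 8^{−1} = 7 (mod 11).
  i = 4 (α = 4): (4−5)(4−6)(4−7)(4−2) = (−1)·(−2)·(−3)·2 = −12 ≡ 10, so v_4 = 10^{−1} = 10 (mod 11).
  i = 5 (α = 2): (2−5)(2−6)(2−7)(2−4) = (−3)·(−4)·(−5)·(−2) = 120 ≡ 10, so v_5 = 10^{−1} = 10 (mod 11).
  v = [2, 4, 7, 10, 10].
Step 2: syndromes of r = [8, 2, 10, 3, 4] (all sums mod 11).
  S_0 = Σ v_i r_i = 2·8 + 4·2 + 7·10 + 10·3 + 10·4 = 164 ≡ 10.
  S_1 = Σ v_i α_i r_i = 2·5·8 + 4·6·2 + 7·7·10 + 10·4·3 + 10·2·4 = 818 ≡ 4.
  α_i^2 mod 11 = [3, 3, 5, 5, 4].
  S_2 = Σ v_i α_i^2 r_i = 2·3·8 + 4·3·2 + 7·5·10 + 10·5·3 + 10·4·4 = 732 ≡ 6.
  S = (10, 4, 6) ≠ 0, so r is not a codeword (an error is present).
Step 3: locate the error. For a single error e at position i, S_ℓ = v_i·e·α_i^ℓ, so α_err = S_1/S_0.
  S_0^{−1} = 10^{−1} = 10 (mod 11), so α_err = 4·10 = 40 ≡ 7 = α_3. Error position i = 3.
  Consistency check: S_2/S_1 = 6·3 = 18 ≡ 7 = α_err ✓ (single-error assumption holds).
Step 4: error magnitude e = S_0/v_3 = S_0·∏_{j≠3}(α_3 − α_j) = 10·8 = 80 ≡ 3 (mod 11).
Step 5: correct position 3: c_3 = r_3 − e = 10 − 3 ≡ 7 (mod 11). Hence c = [8, 2, 7, 3, 4].
  Check: interpolating c through the α_i gives m(x) = 5 + 5·x (degree < 2) with m(α_i) = c_i for every i, so c is indeed a codeword.
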